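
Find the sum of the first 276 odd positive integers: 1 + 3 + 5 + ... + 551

Sum of first n odd numbers = n²
= 276²
= 76176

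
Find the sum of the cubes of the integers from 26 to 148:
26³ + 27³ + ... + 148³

Use ∑_{k=1}^{n} k³ = [n(n+1)/2]², then subtract the first 25 terms.
∑_{k=1}^{148} k³ = [148×149/2]² = 11026² = 121572676
∑_{k=1}^{25} k³ = [25×26/2]² = 325² = 105625
∑_{k=26}^{148} k³ = 121572676 - 105625 = 121467051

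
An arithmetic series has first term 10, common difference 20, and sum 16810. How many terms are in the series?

Using S = n/2 × [2a + (n-1)d]
16810 = n/2 × [2(10) + (n-1)(20)]
16810 = n/2 × [20 + 20n - 20]
33620 = n × [0 + 20n]
20n² + (0)n - 33620 = 0
Discriminant: Δ = (0)² - 4(20)(-33620) = 0 + 2689600 = 2689600
√Δ = 1640
n = [-(0) + √Δ] / (2·20) = (0 + 1640) / 40 = 1640 / 40 = 41
(The negative root is discarded since n must be a positive integer.)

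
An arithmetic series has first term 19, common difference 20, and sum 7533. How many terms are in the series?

Using S = n/2 × [2a + (n-1)d]
7533 = n/2 × [2(19) + (n-1)(20)]
7533 = n/2 × [38 + 20n - 20]
15066 = n × [18 + 20n]
20n² + (18)n - 15066 = 0
Discriminant: Δ = (18)² - 4(20)(-15066) = 324 + 1205280 = 1205604
√Δ = 1098
n = [-(18) + √Δ] / (2·20) = (-18 + 1098) / 40 = 1080 / 40 = 27
(The negative root is discarded since n must be a positive integer.)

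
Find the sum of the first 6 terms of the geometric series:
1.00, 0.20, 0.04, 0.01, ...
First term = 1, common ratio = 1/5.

Sₙ = a(1 - rⁿ) / (1 - r)
S_6 = 1(1 - (1/5)^6) / (1 - (1/5))
S_6 = 1(1 - (1/15625)) / (4/5)
S_6 = 3906/3125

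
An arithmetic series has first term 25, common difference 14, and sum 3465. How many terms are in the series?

Using S = n/2 × [2a + (n-1)d]
3465 = n/2 × [2(25) + (n-1)(14)]
3465 = n/2 × [50 + 14n - 14]
6930 = n × [36 + 14n]
14n² + (36)n - 6930 = 0
Discriminant: Δ = (36)² - 4(14)(-6930) = 1296 + 388080 = 389376
√Δ = 624
n = [-(36) + √Δ] / (2·14) = (-36 + 624) / 28 = 588 / 28 = 21
(The negative root is discarded since n must be a positive integer.)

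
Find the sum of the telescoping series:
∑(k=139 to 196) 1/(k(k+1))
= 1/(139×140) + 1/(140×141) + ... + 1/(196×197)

Partial fractions: 1/(k(k+1)) = 1/k - 1/(k+1)
The series telescopes:
= (1/139 - 1/140) + (1/140 - 1/141) + ... + (1/196 - 1/197)
= 1/139 - 1/197
= 58/27383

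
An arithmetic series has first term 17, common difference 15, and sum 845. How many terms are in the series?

Using S = n/2 × [2a + (n-1)d]
845 = n/2 × [2(17) + (n-1)(15)]
845 = n/2 × [34 + 15n - 15]
1690 = n × [19 + 15n]
15n² + (19)n - 1690 = 0
Discriminant: Δ = (19)² - 4(15)(-1690) = 361 + 101400 = 101761
√Δ = 319
n = [-(19) + √Δ] / (2·15) = (-19 + 319) / 30 = 300 / 30 = 10
(The negative root is discarded since n must be a positive integer.)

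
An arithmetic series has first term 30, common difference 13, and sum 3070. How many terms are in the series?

Using S = n/2 × [2a + (n-1)d]
3070 = n/2 × [2(30) + (n-1)(13)]
3070 = n/2 × [60 + 13n - 13]
6140 = n × [47 + 13n]
13n² + (47)n - 6140 = 0
Discriminant: Δ = (47)² - 4(13)(-6140) = 2209 + 319280 = 321489
√Δ = 567
n = [-(47) + √Δ] / (2·13) = (-47 + 567) / 26 = 520 / 26 = 20
(The negative root is discarded since n must be a positive integer.)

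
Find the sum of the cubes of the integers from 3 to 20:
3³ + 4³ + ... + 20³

Use ∑_{k=1}^{n} k³ = [n(n+1)/2]², then subtract the first 2 terms.
∑_{k=1}^{20} k³ = [20×21/2]² = 210² = 44100
∑_{k=1}^{2} k³ = [2×3/2]² = 3² = 9
∑_{k=3}^{20} k³ = 44100 - 9 = 44091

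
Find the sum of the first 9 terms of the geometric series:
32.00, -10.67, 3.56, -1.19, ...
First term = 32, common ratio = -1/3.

Sₙ = a(1 - rⁿ) / (1 - r)
S_9 = 32(1 - (-1/3)^9) / (1 - (-1/3))
S_9 = 32(1 - (-1/19683)) / (4/3)
S_9 = 157472/6561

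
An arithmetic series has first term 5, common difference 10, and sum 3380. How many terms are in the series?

Using S = n/2 × [2a + (n-1)d]
3380 = n/2 × [2(5) + (n-1)(10)]
3380 = n/2 × [10 + 10n - 10]
6760 = n × [0 + 10n]
10n² + (0)n - 6760 = 0
Discriminant: Δ = (0)² - 4(10)(-6760) = 0 + 270400 = 270400
√Δ = 520
n = [-(0) + √Δ] / (2·10) = (0 + 520) / 20 = 520 / 20 = 26
(The negative root is discarded since n must be a positive integer.)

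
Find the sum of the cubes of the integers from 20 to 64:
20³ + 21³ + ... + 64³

Use ∑_{k=1}^{n} k³ = [n(n+1)/2]², then subtract the first 19 terms.
∑_{k=1}^{64} k³ = [64×65/2]² = 2080² = 4326400
∑_{k=1}^{19} k³ = [19×20/2]² = 190² = 36100
∑_{k=20}^{64} k³ = 4326400 - 36100 = 4290300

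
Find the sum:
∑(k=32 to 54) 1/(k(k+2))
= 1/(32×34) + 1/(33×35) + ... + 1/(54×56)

Partial fractions: 1/(k(k+2)) = (1/2)[1/k - 1/(k+2)]
Telescoping leaves the first two and last two terms:
= (1/2)[1/32 + 1/33 - 1/55 - 1/56]
= 943/73920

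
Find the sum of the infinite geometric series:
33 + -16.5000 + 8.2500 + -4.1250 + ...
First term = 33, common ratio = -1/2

For |r| < 1, S = a / (1 - r)
S = 33 / (1 - (-1/2))
S = 33 / (3/2)
S = 22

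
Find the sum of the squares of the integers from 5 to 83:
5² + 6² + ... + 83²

Use ∑_{k=1}^{n} k² = n(n+1)(2n+1)/6, then subtract the first 4 terms.
∑_{k=1}^{83} k² = 83×84×167/6 = 194054
∑_{k=1}^{4} k² = 4×5×9/6 = 30
∑_{k=5}^{83} k² = 194054 - 30 = 194024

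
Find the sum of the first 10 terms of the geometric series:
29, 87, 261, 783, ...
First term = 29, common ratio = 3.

Sₙ = a(1 - rⁿ) / (1 - r)
S_10 = 29(1 - 3^10) / (1 - 3)
S_10 = 29(1 - 59049) / (-2)
S_10 = 856196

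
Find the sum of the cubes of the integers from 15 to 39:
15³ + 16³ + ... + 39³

Use ∑_{k=1}^{n} k³ = [n(n+1)/2]², then subtract the first 14 terms.
∑_{k=1}^{39} k³ = [39×40/2]² = 780² = 608400
∑_{k=1}^{14} k³ = [14×15/2]² = 105² = 11025
∑_{k=15}^{39} k³ = 608400 - 11025 = 597375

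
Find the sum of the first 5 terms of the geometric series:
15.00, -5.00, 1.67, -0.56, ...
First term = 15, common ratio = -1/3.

Sₙ = a(1 - rⁿ) / (1 - r)
S_5 = 15(1 - (-1/3)^5) / (1 - (-1/3))
S_5 = 15(1 - (-1/243)) / (4/3)
S_5 = 305/27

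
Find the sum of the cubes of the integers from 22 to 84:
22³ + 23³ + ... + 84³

Use ∑_{k=1}^{n} k³ = [n(n+1)/2]², then subtract the first 21 terms.
∑_{k=1}^{84} k³ = [84×85/2]² = 3570² = 12744900
∑_{k=1}^{21} k³ = [21×22/2]² = 231² = 53361
∑_{k=22}^{84} k³ = 12744900 - 53361 = 12691539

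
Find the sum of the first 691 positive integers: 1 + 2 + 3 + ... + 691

Formula: ∑k = n(n+1)/2
= 691×692/2
= 478172/2
= 239086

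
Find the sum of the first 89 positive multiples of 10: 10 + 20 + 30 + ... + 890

Factor out 10: = 10(1 + 2 + ... + 89) = 10 × n(n+1)/2
= 10 × 89×90/2
= 10 × 4005
= 40050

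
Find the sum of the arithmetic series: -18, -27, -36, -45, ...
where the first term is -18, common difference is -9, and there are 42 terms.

Sₙ = n/2 × (first + last)
Last term = a + (n-1)d = -18 + (42-1)×(-9) = -387
S_42 = 42/2 × (-18 + (-387))
S_42 = 42/2 × (-405) = -8505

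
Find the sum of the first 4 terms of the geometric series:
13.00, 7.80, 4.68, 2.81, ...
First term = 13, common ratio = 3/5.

Sₙ = a(1 - rⁿ) / (1 - r)
S_4 = 13(1 - (3/5)^4) / (1 - (3/5))
S_4 = 13(1 - (81/625)) / (2/5)
S_4 = 3536/125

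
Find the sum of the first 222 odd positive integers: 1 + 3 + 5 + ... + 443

Sum of first n odd numbers = n²
= 222²
= 49284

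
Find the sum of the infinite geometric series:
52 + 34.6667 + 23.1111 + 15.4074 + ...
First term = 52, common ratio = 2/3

For |r| < 1, S = a / (1 - r)
S = 52 / (1 - (2/3))
S = 52 / (1/3)
S = 156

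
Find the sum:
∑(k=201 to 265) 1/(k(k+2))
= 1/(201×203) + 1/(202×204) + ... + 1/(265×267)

Partial fractions: 1/(k(k+2)) = (1/2)[1/k - 1/(k+2)]
Telescoping leaves the first two and last two terms:
= (1/2)[1/201 + 1/202 - 1/266 - 1/267]
= 290875/240302937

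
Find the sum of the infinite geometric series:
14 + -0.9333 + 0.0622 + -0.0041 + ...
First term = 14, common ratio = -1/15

For |r| < 1, S = a / (1 - r)
S = 14 / (1 - (-1/15))
S = 14 / (16/15)
S = 105/8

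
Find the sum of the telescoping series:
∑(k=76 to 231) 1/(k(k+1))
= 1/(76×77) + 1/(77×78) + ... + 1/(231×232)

Partial fractions: 1/(k(k+1)) = 1/k - 1/(k+1)
The series telescopes:
= (1/76 - 1/77) + (1/77 - 1/78) + ... + (1/231 - 1/232)
= 1/76 - 1/232
= 39/4408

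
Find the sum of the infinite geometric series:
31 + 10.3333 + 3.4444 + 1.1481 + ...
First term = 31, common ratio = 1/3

For |r| < 1, S = a / (1 - r)
S = 31 / (1 - (1/3))
S = 31 / (2/3)
S = 93/2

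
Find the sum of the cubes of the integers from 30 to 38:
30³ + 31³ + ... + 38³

Use ∑_{k=1}^{n} k³ = [n(n+1)/2]², then subtract the first 29 terms.
∑_{k=1}^{38} k³ = [38×39/2]² = 741² = 549081
∑_{k=1}^{29} k³ = [29×30/2]² = 435² = 189225
∑_{k=30}^{38} k³ = 549081 - 189225 = 359856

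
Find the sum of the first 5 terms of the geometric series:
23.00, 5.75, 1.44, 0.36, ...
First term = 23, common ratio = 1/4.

Sₙ = a(1 - rⁿ) / (1 - r)
S_5 = 23(1 - (1/4)^5) / (1 - (1/4))
S_5 = 23(1 - (1/1024)) / (3/4)
S_5 = 7843/256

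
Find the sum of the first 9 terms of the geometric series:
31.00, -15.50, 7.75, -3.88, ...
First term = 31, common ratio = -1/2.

Sₙ = a(1 - rⁿ) / (1 - r)
S_9 = 31(1 - (-1/2)^9) / (1 - (-1/2))
S_9 = 31(1 - (-1/512)) / (3/2)
S_9 = 5301/256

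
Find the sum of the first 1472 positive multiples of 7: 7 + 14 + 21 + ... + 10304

Factor out 7: = 7(1 + 2 + ... + 1472) = 7 × n(n+1)/2
= 7 × 1472×1473/2
= 7 × 1084128
= 7588896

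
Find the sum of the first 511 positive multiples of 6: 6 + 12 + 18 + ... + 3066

Factor out 6: = 6(1 + 2 + ... + 511) = 6 × n(n+1)/2
= 6 × 511×512/2
= 6 × 130816
= 784896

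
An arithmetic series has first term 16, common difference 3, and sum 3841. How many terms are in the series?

Using S = n/2 × [2a + (n-1)d]
3841 = n/2 × [2(16) + (n-1)(3)]
3841 = n/2 × [32 + 3n - 3]
7682 = n × [29 + 3n]
3n² + (29)n - 7682 = 0
Discriminant: Δ = (29)² - 4(3)(-7682) = 841 + 92184 = 93025
√Δ = 305
n = [-(29) + √Δ] / (2·3) = (-29 + 305) / 6 = 276 / 6 = 46
(The negative root is discarded since n must be a positive integer.)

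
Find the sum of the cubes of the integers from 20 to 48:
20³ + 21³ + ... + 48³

Use ∑_{k=1}^{n} k³ = [n(n+1)/2]², then subtract the first 19 terms.
∑_{k=1}^{48} k³ = [48×49/2]² = 1176² = 1382976
∑_{k=1}^{19} k³ = [19×20/2]² = 190² = 36100
∑_{k=20}^{48} k³ = 1382976 - 36100 = 1346876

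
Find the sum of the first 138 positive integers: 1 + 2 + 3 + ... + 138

Formula: ∑k = n(n+1)/2
= 138×139/2
= 19182/2
= 9591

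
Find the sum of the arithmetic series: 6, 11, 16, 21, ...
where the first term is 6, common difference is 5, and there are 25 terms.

Sₙ = n/2 × (first + last)
Last term = a + (n-1)d = 6 + (25-1)×5 = 126
S_25 = 25/2 × (6 + 126)
S_25 = 25/2 × 132 = 1650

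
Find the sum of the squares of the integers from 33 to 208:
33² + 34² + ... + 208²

Use ∑_{k=1}^{n} k² = n(n+1)(2n+1)/6, then subtract the first 32 terms.
∑_{k=1}^{208} k² = 208×209×417/6 = 3021304
∑_{k=1}^{32} k² = 32×33×65/6 = 11440
∑_{k=33}^{208} k² = 3021304 - 11440 = 3009864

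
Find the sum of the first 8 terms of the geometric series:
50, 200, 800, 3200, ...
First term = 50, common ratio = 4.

Sₙ = a(1 - rⁿ) / (1 - r)
S_8 = 50(1 - 4^8) / (1 - 4)
S_8 = 50(1 - 65536) / (-3)
S_8 = 1092250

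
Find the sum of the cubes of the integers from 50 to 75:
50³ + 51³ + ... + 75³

Use ∑_{k=1}^{n} k³ = [n(n+1)/2]², then subtract the first 49 terms.
∑_{k=1}^{75} k³ = [75×76/2]² = 2850² = 8122500
∑_{k=1}^{49} k³ = [49×50/2]² = 1225² = 1500625
∑_{k=50}^{75} k³ = 8122500 - 1500625 = 6621875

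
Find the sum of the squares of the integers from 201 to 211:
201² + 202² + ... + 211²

Use ∑_{k=1}^{n} k² = n(n+1)(2n+1)/6, then subtract the first 200 terms.
∑_{k=1}^{211} k² = 211×212×423/6 = 3153606
∑_{k=1}^{200} k² = 200×201×401/6 = 2686700
∑_{k=201}^{211} k² = 3153606 - 2686700 = 466906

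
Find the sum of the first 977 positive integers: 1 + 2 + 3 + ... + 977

Formula: ∑k = n(n+1)/2
= 977×978/2
= 955506/2
= 477753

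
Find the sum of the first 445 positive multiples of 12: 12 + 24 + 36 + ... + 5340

Factor out 12: = 12(1 + 2 + ... + 445) = 12 × n(n+1)/2
= 12 × 445×446/2
= 12 × 99235
= 1190820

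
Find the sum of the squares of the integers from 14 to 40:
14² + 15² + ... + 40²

Use ∑_{k=1}^{n} k² = n(n+1)(2n+1)/6, then subtract the first 13 terms.
∑_{k=1}^{40} k² = 40×41×81/6 = 22140
∑_{k=1}^{13} k² = 13×14×27/6 = 819
∑_{k=14}^{40} k² = 22140 - 819 = 21321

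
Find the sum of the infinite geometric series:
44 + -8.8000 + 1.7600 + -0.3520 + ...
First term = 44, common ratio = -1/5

For |r| < 1, S = a / (1 - r)
S = 44 / (1 - (-1/5))
S = 44 / (6/5)
S = 110/3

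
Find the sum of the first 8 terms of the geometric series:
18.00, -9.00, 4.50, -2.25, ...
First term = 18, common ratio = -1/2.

Sₙ = a(1 - rⁿ) / (1 - r)
S_8 = 18(1 - (-1/2)^8) / (1 - (-1/2))
S_8 = 18(1 - (1/256)) / (3/2)
S_8 = 765/64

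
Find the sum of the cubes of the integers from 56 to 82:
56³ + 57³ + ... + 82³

Use ∑_{k=1}^{n} k³ = [n(n+1)/2]², then subtract the first 55 terms.
∑_{k=1}^{82} k³ = [82×83/2]² = 3403² = 11580409
∑_{k=1}^{55} k³ = [55×56/2]² = 1540² = 2371600
∑_{k=56}^{82} k³ = 11580409 - 2371600 = 9208809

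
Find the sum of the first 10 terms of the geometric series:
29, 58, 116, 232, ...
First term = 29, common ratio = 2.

Sₙ = a(1 - rⁿ) / (1 - r)
S_10 = 29(1 - 2^10) / (1 - 2)
S_10 = 29(1 - 1024) / (-1)
S_10 = 29667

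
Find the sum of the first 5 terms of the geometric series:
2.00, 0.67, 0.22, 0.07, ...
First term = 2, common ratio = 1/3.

Sₙ = a(1 - rⁿ) / (1 - r)
S_5 = 2(1 - (1/3)^5) / (1 - (1/3))
S_5 = 2(1 - (1/243)) / (2/3)
S_5 = 242/81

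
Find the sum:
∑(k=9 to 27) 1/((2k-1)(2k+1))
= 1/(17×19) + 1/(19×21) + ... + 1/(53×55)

Partial fractions: 1/((2k-1)(2k+1)) = (1/2)[1/(2k-1) - 1/(2k+1)]
The series telescopes:
= (1/2)[1/17 - 1/55]
= 19/935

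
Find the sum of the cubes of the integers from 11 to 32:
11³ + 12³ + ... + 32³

Use ∑_{k=1}^{n} k³ = [n(n+1)/2]², then subtract the first 10 terms.
∑_{k=1}^{32} k³ = [32×33/2]² = 528² = 278784
∑_{k=1}^{10} k³ = [10×11/2]² = 55² = 3025
∑_{k=11}^{32} k³ = 278784 - 3025 = 275759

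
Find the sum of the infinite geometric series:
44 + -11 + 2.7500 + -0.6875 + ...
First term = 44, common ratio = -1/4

For |r| < 1, S = a / (1 - r)
S = 44 / (1 - (-1/4))
S = 44 / (5/4)
S = 176/5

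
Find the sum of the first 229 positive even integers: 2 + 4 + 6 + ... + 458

Sum of first n even numbers = n(n+1)
= 229×230
= 52670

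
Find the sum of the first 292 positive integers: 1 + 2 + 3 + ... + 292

Formula: ∑k = n(n+1)/2
= 292×293/2
= 85556/2
= 42778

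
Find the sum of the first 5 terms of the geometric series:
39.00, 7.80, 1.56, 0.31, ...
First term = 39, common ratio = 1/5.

Sₙ = a(1 - rⁿ) / (1 - r)
S_5 = 39(1 - (1/5)^5) / (1 - (1/5))
S_5 = 39(1 - (1/3125)) / (4/5)
S_5 = 30459/625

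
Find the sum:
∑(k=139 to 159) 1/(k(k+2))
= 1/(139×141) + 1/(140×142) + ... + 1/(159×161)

Partial fractions: 1/(k(k+2)) = (1/2)[1/k - 1/(k+2)]
Telescoping leaves the first two and last two terms:
= (1/2)[1/139 + 1/140 - 1/160 - 1/161]
= 6717/7161280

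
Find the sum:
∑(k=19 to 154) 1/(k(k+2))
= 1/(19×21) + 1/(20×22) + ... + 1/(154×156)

Partial fractions: 1/(k(k+2)) = (1/2)[1/k - 1/(k+2)]
Telescoping leaves the first two and last two terms:
= (1/2)[1/19 + 1/20 - 1/155 - 1/156]
= 20621/459420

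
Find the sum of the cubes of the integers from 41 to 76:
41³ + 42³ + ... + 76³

Use ∑_{k=1}^{n} k³ = [n(n+1)/2]², then subtract the first 40 terms.
∑_{k=1}^{76} k³ = [76×77/2]² = 2926² = 8561476
∑_{k=1}^{40} k³ = [40×41/2]² = 820² = 672400
∑_{k=41}^{76} k³ = 8561476 - 672400 = 7889076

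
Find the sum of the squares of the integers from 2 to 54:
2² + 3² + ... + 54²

Use ∑_{k=1}^{n} k² = n(n+1)(2n+1)/6, then subtract the first 1 terms.
∑_{k=1}^{54} k² = 54×55×109/6 = 53955
∑_{k=1}^{1} k² = 1×2×3/6 = 1
∑_{k=2}^{54} k² = 53955 - 1 = 53954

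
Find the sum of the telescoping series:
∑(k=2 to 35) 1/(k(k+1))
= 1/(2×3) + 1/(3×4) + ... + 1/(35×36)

Partial fractions: 1/(k(k+1)) = 1/k - 1/(k+1)
The series telescopes:
= (1/2 - 1/3) + (1/3 - 1/4) + ... + (1/35 - 1/36)
= 1/2 - 1/36
= 17/36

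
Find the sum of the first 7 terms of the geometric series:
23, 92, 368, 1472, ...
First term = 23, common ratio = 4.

Sₙ = a(1 - rⁿ) / (1 - r)
S_7 = 23(1 - 4^7) / (1 - 4)
S_7 = 23(1 - 16384) / (-3)
S_7 = 125603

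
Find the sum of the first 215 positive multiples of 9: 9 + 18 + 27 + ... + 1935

Factor out 9: = 9(1 + 2 + ... + 215) = 9 × n(n+1)/2
= 9 × 215×216/2
= 9 × 23220
= 208980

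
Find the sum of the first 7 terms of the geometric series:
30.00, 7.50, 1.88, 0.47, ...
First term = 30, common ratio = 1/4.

Sₙ = a(1 - rⁿ) / (1 - r)
S_7 = 30(1 - (1/4)^7) / (1 - (1/4))
S_7 = 30(1 - (1/16384)) / (3/4)
S_7 = 81915/2048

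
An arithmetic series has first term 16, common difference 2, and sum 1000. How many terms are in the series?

Using S = n/2 × [2a + (n-1)d]
1000 = n/2 × [2(16) + (n-1)(2)]
1000 = n/2 × [32 + 2n - 2]
2000 = n × [30 + 2n]
2n² + (30)n - 2000 = 0
Discriminant: Δ = (30)² - 4(2)(-2000) = 900 + 16000 = 16900
√Δ = 130
n = [-(30) + √Δ] / (2·2) = (-30 + 130) / 4 = 100 / 4 = 25
(The negative root is discarded since n must be a positive integer.)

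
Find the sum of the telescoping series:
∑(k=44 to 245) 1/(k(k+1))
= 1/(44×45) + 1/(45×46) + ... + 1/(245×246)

Partial fractions: 1/(k(k+1)) = 1/k - 1/(k+1)
The series telescopes:
= (1/44 - 1/45) + (1/45 - 1/46) + ... + (1/245 - 1/246)
= 1/44 - 1/246
= 101/5412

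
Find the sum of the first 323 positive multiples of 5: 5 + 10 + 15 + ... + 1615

Factor out 5: = 5(1 + 2 + ... + 323) = 5 × n(n+1)/2
= 5 × 323×324/2
= 5 × 52326
= 261630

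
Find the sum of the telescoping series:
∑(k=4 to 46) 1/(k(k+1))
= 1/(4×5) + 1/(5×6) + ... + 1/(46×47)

Partial fractions: 1/(k(k+1)) = 1/k - 1/(k+1)
The series telescopes:
= (1/4 - 1/5) + (1/5 - 1/6) + ... + (1/46 - 1/47)
= 1/4 - 1/47
= 43/188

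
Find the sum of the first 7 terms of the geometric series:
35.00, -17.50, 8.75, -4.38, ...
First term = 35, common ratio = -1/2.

Sₙ = a(1 - rⁿ) / (1 - r)
S_7 = 35(1 - (-1/2)^7) / (1 - (-1/2))
S_7 = 35(1 - (-1/128)) / (3/2)
S_7 = 1505/64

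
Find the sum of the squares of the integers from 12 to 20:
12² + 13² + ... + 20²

Use ∑_{k=1}^{n} k² = n(n+1)(2n+1)/6, then subtract the first 11 terms.
∑_{k=1}^{20} k² = 20×21×41/6 = 2870
∑_{k=1}^{11} k² = 11×12×23/6 = 506
∑_{k=12}^{20} k² = 2870 - 506 = 2364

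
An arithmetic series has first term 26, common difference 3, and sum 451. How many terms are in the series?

Using S = n/2 × [2a + (n-1)d]
451 = n/2 × [2(26) + (n-1)(3)]
451 = n/2 × [52 + 3n - 3]
902 = n × [49 + 3n]
3n² + (49)n - 902 = 0
Discriminant: Δ = (49)² - 4(3)(-902) = 2401 + 10824 = 13225
√Δ = 115
n = [-(49) + √Δ] / (2·3) = (-49 + 115) / 6 = 66 / 6 = 11
(The negative root is discarded since n must be a positive integer.)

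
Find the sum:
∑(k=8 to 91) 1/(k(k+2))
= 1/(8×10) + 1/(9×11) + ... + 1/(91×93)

Partial fractions: 1/(k(k+2)) = (1/2)[1/k - 1/(k+2)]
Telescoping leaves the first two and last two terms:
= (1/2)[1/8 + 1/9 - 1/92 - 1/93]
= 11011/102672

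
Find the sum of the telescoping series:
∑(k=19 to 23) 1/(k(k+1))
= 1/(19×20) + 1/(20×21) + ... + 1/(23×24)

Partial fractions: 1/(k(k+1)) = 1/k - 1/(k+1)
The series telescopes:
= (1/19 - 1/20) + (1/20 - 1/21) + ... + (1/23 - 1/24)
= 1/19 - 1/24
= 5/456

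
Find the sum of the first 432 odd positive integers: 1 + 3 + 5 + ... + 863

Sum of first n odd numbers = n²
= 432²
= 186624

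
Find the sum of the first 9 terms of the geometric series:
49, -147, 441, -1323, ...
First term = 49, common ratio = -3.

Sₙ = a(1 - rⁿ) / (1 - r)
S_9 = 49(1 - (-3)^9) / (1 - (-3))
S_9 = 49(1 - (-19683)) / (4)
S_9 = 241129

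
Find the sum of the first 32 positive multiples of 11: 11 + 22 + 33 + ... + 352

Factor out 11: = 11(1 + 2 + ... + 32) = 11 × n(n+1)/2
= 11 × 32×33/2
= 11 × 528
= 5808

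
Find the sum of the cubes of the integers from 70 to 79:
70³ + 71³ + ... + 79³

Use ∑_{k=1}^{n} k³ = [n(n+1)/2]², then subtract the first 69 terms.
∑_{k=1}^{79} k³ = [79×80/2]² = 3160² = 9985600
∑_{k=1}^{69} k³ = [69×70/2]² = 2415² = 5832225
∑_{k=70}^{79} k³ = 9985600 - 5832225 = 4153375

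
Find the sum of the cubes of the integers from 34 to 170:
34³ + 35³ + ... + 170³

Use ∑_{k=1}^{n} k³ = [n(n+1)/2]², then subtract the first 33 terms.
∑_{k=1}^{170} k³ = [170×171/2]² = 14535² = 211266225
∑_{k=1}^{33} k³ = [33×34/2]² = 561² = 314721
∑_{k=34}^{170} k³ = 211266225 - 314721 = 210951504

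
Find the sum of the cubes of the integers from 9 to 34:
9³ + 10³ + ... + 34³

Use ∑_{k=1}^{n} k³ = [n(n+1)/2]², then subtract the first 8 terms.
∑_{k=1}^{34} k³ = [34×35/2]² = 595² = 354025
∑_{k=1}^{8} k³ = [8×9/2]² = 36² = 1296
∑_{k=9}^{34} k³ = 354025 - 1296 = 352729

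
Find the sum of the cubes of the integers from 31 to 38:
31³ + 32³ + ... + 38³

Use ∑_{k=1}^{n} k³ = [n(n+1)/2]², then subtract the first 30 terms.
∑_{k=1}^{38} k³ = [38×39/2]² = 741² = 549081
∑_{k=1}^{30} k³ = [30×31/2]² = 465² = 216225
∑_{k=31}^{38} k³ = 549081 - 216225 = 332856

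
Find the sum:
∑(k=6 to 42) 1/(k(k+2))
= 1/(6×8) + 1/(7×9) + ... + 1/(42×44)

Partial fractions: 1/(k(k+2)) = (1/2)[1/k - 1/(k+2)]
Telescoping leaves the first two and last two terms:
= (1/2)[1/6 + 1/7 - 1/43 - 1/44]
= 10471/79464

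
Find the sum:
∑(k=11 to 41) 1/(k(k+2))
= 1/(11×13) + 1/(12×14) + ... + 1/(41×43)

Partial fractions: 1/(k(k+2)) = (1/2)[1/k - 1/(k+2)]
Telescoping leaves the first two and last two terms:
= (1/2)[1/11 + 1/12 - 1/42 - 1/43]
= 5053/79464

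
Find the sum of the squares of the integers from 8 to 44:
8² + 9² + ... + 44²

Use ∑_{k=1}^{n} k² = n(n+1)(2n+1)/6, then subtract the first 7 terms.
∑_{k=1}^{44} k² = 44×45×89/6 = 29370
∑_{k=1}^{7} k² = 7×8×15/6 = 140
∑_{k=8}^{44} k² = 29370 - 140 = 29230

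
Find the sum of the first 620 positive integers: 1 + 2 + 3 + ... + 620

Formula: ∑k = n(n+1)/2
= 620×621/2
= 385020/2
= 192510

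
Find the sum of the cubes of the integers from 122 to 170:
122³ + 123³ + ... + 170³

Use ∑_{k=1}^{n} k³ = [n(n+1)/2]², then subtract the first 121 terms.
∑_{k=1}^{170} k³ = [170×171/2]² = 14535² = 211266225
∑_{k=1}^{121} k³ = [121×122/2]² = 7381² = 54479161
∑_{k=122}^{170} k³ = 211266225 - 54479161 = 156787064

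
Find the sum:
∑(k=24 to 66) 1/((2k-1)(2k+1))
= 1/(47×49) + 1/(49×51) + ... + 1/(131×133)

Partial fractions: 1/((2k-1)(2k+1)) = (1/2)[1/(2k-1) - 1/(2k+1)]
The series telescopes:
= (1/2)[1/47 - 1/133]
= 43/6251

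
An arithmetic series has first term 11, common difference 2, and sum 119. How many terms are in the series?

Using S = n/2 × [2a + (n-1)d]
119 = n/2 × [2(11) + (n-1)(2)]
119 = n/2 × [22 + 2n - 2]
238 = n × [20 + 2n]
2n² + (20)n - 238 = 0
Discriminant: Δ = (20)² - 4(2)(-238) = 400 + 1904 = 2304
√Δ = 48
n = [-(20) + √Δ] / (2·2) = (-20 + 48) / 4 = 28 / 4 = 7
(The negative root is discarded since n must be a positive integer.)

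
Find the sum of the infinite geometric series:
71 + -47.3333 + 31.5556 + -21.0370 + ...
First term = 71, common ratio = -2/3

For |r| < 1, S = a / (1 - r)
S = 71 / (1 - (-2/3))
S = 71 / (5/3)
S = 213/5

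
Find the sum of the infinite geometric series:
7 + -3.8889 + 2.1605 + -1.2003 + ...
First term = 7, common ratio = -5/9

For |r| < 1, S = a / (1 - r)
S = 7 / (1 - (-5/9))
S = 7 / (14/9)
S = 9/2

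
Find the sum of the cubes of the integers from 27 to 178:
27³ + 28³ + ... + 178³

Use ∑_{k=1}^{n} k³ = [n(n+1)/2]², then subtract the first 26 terms.
∑_{k=1}^{178} k³ = [178×179/2]² = 15931² = 253796761
∑_{k=1}^{26} k³ = [26×27/2]² = 351² = 123201
∑_{k=27}^{178} k³ = 253796761 - 123201 = 253673560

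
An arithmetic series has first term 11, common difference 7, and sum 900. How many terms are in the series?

Using S = n/2 × [2a + (n-1)d]
900 = n/2 × [2(11) + (n-1)(7)]
900 = n/2 × [22 + 7n - 7]
1800 = n × [15 + 7n]
7n² + (15)n - 1800 = 0
Discriminant: Δ = (15)² - 4(7)(-1800) = 225 + 50400 = 50625
√Δ = 225
n = [-(15) + √Δ] / (2·7) = (-15 + 225) / 14 = 210 / 14 = 15
(The negative root is discarded since n must be a positive integer.)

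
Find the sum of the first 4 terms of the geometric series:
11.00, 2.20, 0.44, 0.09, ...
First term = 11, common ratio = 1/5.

Sₙ = a(1 - rⁿ) / (1 - r)
S_4 = 11(1 - (1/5)^4) / (1 - (1/5))
S_4 = 11(1 - (1/625)) / (4/5)
S_4 = 1716/125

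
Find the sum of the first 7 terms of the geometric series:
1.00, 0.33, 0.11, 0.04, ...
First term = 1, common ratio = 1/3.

Sₙ = a(1 - rⁿ) / (1 - r)
S_7 = 1(1 - (1/3)^7) / (1 - (1/3))
S_7 = 1(1 - (1/2187)) / (2/3)
S_7 = 1093/729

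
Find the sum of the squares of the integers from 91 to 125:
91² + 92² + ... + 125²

Use ∑_{k=1}^{n} k² = n(n+1)(2n+1)/6, then subtract the first 90 terms.
∑_{k=1}^{125} k² = 125×126×251/6 = 658875
∑_{k=1}^{90} k² = 90×91×181/6 = 247065
∑_{k=91}^{125} k² = 658875 - 247065 = 411810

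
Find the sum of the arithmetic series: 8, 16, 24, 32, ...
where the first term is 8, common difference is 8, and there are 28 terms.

Sₙ = n/2 × (first + last)
Last term = a + (n-1)d = 8 + (28-1)×8 = 224
S_28 = 28/2 × (8 + 224)
S_28 = 28/2 × 232 = 3248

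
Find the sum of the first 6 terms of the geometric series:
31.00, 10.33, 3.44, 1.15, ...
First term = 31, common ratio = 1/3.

Sₙ = a(1 - rⁿ) / (1 - r)
S_6 = 31(1 - (1/3)^6) / (1 - (1/3))
S_6 = 31(1 - (1/729)) / (2/3)
S_6 = 11284/243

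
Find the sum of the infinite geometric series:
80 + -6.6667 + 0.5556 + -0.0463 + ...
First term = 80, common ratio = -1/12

For |r| < 1, S = a / (1 - r)
S = 80 / (1 - (-1/12))
S = 80 / (13/12)
S = 960/13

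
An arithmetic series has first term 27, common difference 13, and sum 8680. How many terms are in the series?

Using S = n/2 × [2a + (n-1)d]
8680 = n/2 × [2(27) + (n-1)(13)]
8680 = n/2 × [54 + 13n - 13]
17360 = n × [41 + 13n]
13n² + (41)n - 17360 = 0
Discriminant: Δ = (41)² - 4(13)(-17360) = 1681 + 902720 = 904401
√Δ = 951
n = [-(41) + √Δ] / (2·13) = (-41 + 951) / 26 = 910 / 26 = 35
(The negative root is discarded since n must be a positive integer.)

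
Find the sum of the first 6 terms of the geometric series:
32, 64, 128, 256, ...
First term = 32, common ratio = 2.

Sₙ = a(1 - rⁿ) / (1 - r)
S_6 = 32(1 - 2^6) / (1 - 2)
S_6 = 32(1 - 64) / (-1)
S_6 = 2016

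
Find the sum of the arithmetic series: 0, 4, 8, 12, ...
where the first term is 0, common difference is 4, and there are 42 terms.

Sₙ = n/2 × (first + last)
Last term = a + (n-1)d = 0 + (42-1)×4 = 164
S_42 = 42/2 × (0 + 164)
S_42 = 42/2 × 164 = 3444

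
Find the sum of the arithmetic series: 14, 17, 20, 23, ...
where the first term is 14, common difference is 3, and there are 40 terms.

Sₙ = n/2 × (first + last)
Last term = a + (n-1)d = 14 + (40-1)×3 = 131
S_40 = 40/2 × (14 + 131)
S_40 = 40/2 × 145 = 2900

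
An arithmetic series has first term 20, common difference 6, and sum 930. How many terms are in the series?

Using S = n/2 × [2a + (n-1)d]
930 = n/2 × [2(20) + (n-1)(6)]
930 = n/2 × [40 + 6n - 6]
1860 = n × [34 + 6n]
6n² + (34)n - 1860 = 0
Discriminant: Δ = (34)² - 4(6)(-1860) = 1156 + 44640 = 45796
√Δ = 214
n = [-(34) + √Δ] / (2·6) = (-34 + 214) / 12 = 180 / 12 = 15
(The negative root is discarded since n must be a positive integer.)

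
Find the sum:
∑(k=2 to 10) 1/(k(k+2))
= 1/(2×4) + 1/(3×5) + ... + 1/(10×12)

Partial fractions: 1/(k(k+2)) = (1/2)[1/k - 1/(k+2)]
Telescoping leaves the first two and last two terms:
= (1/2)[1/2 + 1/3 - 1/11 - 1/12]
= 29/88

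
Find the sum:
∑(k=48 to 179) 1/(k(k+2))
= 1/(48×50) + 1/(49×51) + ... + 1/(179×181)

Partial fractions: 1/(k(k+2)) = (1/2)[1/k - 1/(k+2)]
Telescoping leaves the first two and last two terms:
= (1/2)[1/48 + 1/49 - 1/180 - 1/181]
= 192599/12771360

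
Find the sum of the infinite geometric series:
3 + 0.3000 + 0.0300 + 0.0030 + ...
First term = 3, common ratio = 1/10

For |r| < 1, S = a / (1 - r)
S = 3 / (1 - (1/10))
S = 3 / (9/10)
S = 10/3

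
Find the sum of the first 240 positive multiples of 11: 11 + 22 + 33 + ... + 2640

Factor out 11: = 11(1 + 2 + ... + 240) = 11 × n(n+1)/2
= 11 × 240×241/2
= 11 × 28920
= 318120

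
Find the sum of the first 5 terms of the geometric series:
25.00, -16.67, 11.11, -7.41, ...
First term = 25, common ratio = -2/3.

Sₙ = a(1 - rⁿ) / (1 - r)
S_5 = 25(1 - (-2/3)^5) / (1 - (-2/3))
S_5 = 25(1 - (-32/243)) / (5/3)
S_5 = 1375/81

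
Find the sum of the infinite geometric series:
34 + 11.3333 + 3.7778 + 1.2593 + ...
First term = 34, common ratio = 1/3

For |r| < 1, S = a / (1 - r)
S = 34 / (1 - (1/3))
S = 34 / (2/3)
S = 51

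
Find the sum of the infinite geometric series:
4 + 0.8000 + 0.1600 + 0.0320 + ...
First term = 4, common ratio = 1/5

For |r| < 1, S = a / (1 - r)
S = 4 / (1 - (1/5))
S = 4 / (4/5)
S = 5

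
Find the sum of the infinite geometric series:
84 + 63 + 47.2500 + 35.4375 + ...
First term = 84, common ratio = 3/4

For |r| < 1, S = a / (1 - r)
S = 84 / (1 - (3/4))
S = 84 / (1/4)
S = 336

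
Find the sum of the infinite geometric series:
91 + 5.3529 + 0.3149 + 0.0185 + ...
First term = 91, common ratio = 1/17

For |r| < 1, S = a / (1 - r)
S = 91 / (1 - (1/17))
S = 91 / (16/17)
S = 1547/16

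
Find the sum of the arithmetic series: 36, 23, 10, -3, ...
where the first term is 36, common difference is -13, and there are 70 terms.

Sₙ = n/2 × (first + last)
Last term = a + (n-1)d = 36 + (70-1)×(-13) = -861
S_70 = 70/2 × (36 + (-861))
S_70 = 70/2 × (-825) = -28875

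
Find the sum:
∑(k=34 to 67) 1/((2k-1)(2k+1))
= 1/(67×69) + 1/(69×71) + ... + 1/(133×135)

Partial fractions: 1/((2k-1)(2k+1)) = (1/2)[1/(2k-1) - 1/(2k+1)]
The series telescopes:
= (1/2)[1/67 - 1/135]
= 34/9045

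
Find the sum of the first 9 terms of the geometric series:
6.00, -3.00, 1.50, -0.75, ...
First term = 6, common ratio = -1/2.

Sₙ = a(1 - rⁿ) / (1 - r)
S_9 = 6(1 - (-1/2)^9) / (1 - (-1/2))
S_9 = 6(1 - (-1/512)) / (3/2)
S_9 = 513/128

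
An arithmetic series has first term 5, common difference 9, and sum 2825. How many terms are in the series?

Using S = n/2 × [2a + (n-1)d]
2825 = n/2 × [2(5) + (n-1)(9)]
2825 = n/2 × [10 + 9n - 9]
5650 = n × [1 + 9n]
9n² + (1)n - 5650 = 0
Discriminant: Δ = (1)² - 4(9)(-5650) = 1 + 203400 = 203401
√Δ = 451
n = [-(1) + √Δ] / (2·9) = (-1 + 451) / 18 = 450 / 18 = 25
(The negative root is discarded since n must be a positive integer.)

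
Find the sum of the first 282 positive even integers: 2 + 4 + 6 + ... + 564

Sum of first n even numbers = n(n+1)
= 282×283
= 79806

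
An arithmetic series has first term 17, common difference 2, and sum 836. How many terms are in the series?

Using S = n/2 × [2a + (n-1)d]
836 = n/2 × [2(17) + (n-1)(2)]
836 = n/2 × [34 + 2n - 2]
1672 = n × [32 + 2n]
2n² + (32)n - 1672 = 0
Discriminant: Δ = (32)² - 4(2)(-1672) = 1024 + 13376 = 14400
√Δ = 120
n = [-(32) + √Δ] / (2·2) = (-32 + 120) / 4 = 88 / 4 = 22
(The negative root is discarded since n must be a positive integer.)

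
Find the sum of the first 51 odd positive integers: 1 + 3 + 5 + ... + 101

Sum of first n odd numbers = n²
= 51²
= 2601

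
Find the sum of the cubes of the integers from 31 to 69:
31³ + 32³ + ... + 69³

Use ∑_{k=1}^{n} k³ = [n(n+1)/2]², then subtract the first 30 terms.
∑_{k=1}^{69} k³ = [69×70/2]² = 2415² = 5832225
∑_{k=1}^{30} k³ = [30×31/2]² = 465² = 216225
∑_{k=31}^{69} k³ = 5832225 - 216225 = 5616000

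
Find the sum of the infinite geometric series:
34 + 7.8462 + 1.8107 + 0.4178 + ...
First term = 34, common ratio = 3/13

For |r| < 1, S = a / (1 - r)
S = 34 / (1 - (3/13))
S = 34 / (10/13)
S = 221/5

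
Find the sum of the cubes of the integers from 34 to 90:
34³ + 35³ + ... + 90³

Use ∑_{k=1}^{n} k³ = [n(n+1)/2]², then subtract the first 33 terms.
∑_{k=1}^{90} k³ = [90×91/2]² = 4095² = 16769025
∑_{k=1}^{33} k³ = [33×34/2]² = 561² = 314721
∑_{k=34}^{90} k³ = 16769025 - 314721 = 16454304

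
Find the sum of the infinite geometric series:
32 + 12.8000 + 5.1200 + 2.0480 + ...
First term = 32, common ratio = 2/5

For |r| < 1, S = a / (1 - r)
S = 32 / (1 - (2/5))
S = 32 / (3/5)
S = 160/3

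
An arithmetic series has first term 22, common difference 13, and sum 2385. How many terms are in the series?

Using S = n/2 × [2a + (n-1)d]
2385 = n/2 × [2(22) + (n-1)(13)]
2385 = n/2 × [44 + 13n - 13]
4770 = n × [31 + 13n]
13n² + (31)n - 4770 = 0
Discriminant: Δ = (31)² - 4(13)(-4770) = 961 + 248040 = 249001
√Δ = 499
n = [-(31) + √Δ] / (2·13) = (-31 + 499) / 26 = 468 / 26 = 18
(The negative root is discarded since n must be a positive integer.)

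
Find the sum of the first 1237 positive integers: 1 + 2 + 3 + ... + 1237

Formula: ∑k = n(n+1)/2
= 1237×1238/2
= 1531406/2
= 765703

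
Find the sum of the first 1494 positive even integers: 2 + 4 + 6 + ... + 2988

Sum of first n even numbers = n(n+1)
= 1494×1495
= 2233530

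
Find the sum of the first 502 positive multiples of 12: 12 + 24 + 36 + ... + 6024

Factor out 12: = 12(1 + 2 + ... + 502) = 12 × n(n+1)/2
= 12 × 502×503/2
= 12 × 126253
= 1515036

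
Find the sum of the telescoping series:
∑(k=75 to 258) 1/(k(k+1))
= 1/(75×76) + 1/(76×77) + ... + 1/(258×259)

Partial fractions: 1/(k(k+1)) = 1/k - 1/(k+1)
The series telescopes:
= (1/75 - 1/76) + (1/76 - 1/77) + ... + (1/258 - 1/259)
= 1/75 - 1/259
= 184/19425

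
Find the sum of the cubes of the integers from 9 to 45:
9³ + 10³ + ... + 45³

Use ∑_{k=1}^{n} k³ = [n(n+1)/2]², then subtract the first 8 terms.
∑_{k=1}^{45} k³ = [45×46/2]² = 1035² = 1071225
∑_{k=1}^{8} k³ = [8×9/2]² = 36² = 1296
∑_{k=9}^{45} k³ = 1071225 - 1296 = 1069929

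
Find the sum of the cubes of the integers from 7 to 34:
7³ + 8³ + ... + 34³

Use ∑_{k=1}^{n} k³ = [n(n+1)/2]², then subtract the first 6 terms.
∑_{k=1}^{34} k³ = [34×35/2]² = 595² = 354025
∑_{k=1}^{6} k³ = [6×7/2]² = 21² = 441
∑_{k=7}^{34} k³ = 354025 - 441 = 353584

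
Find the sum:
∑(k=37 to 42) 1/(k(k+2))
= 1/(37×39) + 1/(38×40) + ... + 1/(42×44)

Partial fractions: 1/(k(k+2)) = (1/2)[1/k - 1/(k+2)]
Telescoping leaves the first two and last two terms:
= (1/2)[1/37 + 1/38 - 1/43 - 1/44]
= 9789/2660152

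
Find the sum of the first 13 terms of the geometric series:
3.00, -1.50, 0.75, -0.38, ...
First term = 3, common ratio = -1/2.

Sₙ = a(1 - rⁿ) / (1 - r)
S_13 = 3(1 - (-1/2)^13) / (1 - (-1/2))
S_13 = 3(1 - (-1/8192)) / (3/2)
S_13 = 8193/4096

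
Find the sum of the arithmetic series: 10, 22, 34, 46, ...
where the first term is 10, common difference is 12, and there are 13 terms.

Sₙ = n/2 × (first + last)
Last term = a + (n-1)d = 10 + (13-1)×12 = 154
S_13 = 13/2 × (10 + 154)
S_13 = 13/2 × 164 = 1066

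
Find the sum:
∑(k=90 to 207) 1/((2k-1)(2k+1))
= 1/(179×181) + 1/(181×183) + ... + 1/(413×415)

Partial fractions: 1/((2k-1)(2k+1)) = (1/2)[1/(2k-1) - 1/(2k+1)]
The series telescopes:
= (1/2)[1/179 - 1/415]
= 118/74285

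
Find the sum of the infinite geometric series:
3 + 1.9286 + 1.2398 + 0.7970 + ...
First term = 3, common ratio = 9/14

For |r| < 1, S = a / (1 - r)
S = 3 / (1 - (9/14))
S = 3 / (5/14)
S = 42/5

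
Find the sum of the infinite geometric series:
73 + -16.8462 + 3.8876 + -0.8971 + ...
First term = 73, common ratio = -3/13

For |r| < 1, S = a / (1 - r)
S = 73 / (1 - (-3/13))
S = 73 / (16/13)
S = 949/16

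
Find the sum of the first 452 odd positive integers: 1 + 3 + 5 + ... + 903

Sum of first n odd numbers = n²
= 452²
= 204304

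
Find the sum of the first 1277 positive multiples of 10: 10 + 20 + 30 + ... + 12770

Factor out 10: = 10(1 + 2 + ... + 1277) = 10 × n(n+1)/2
= 10 × 1277×1278/2
= 10 × 816003
= 8160030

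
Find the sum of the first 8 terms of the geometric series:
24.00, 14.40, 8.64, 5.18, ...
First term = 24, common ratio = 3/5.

Sₙ = a(1 - rⁿ) / (1 - r)
S_8 = 24(1 - (3/5)^8) / (1 - (3/5))
S_8 = 24(1 - (6561/390625)) / (2/5)
S_8 = 4608768/78125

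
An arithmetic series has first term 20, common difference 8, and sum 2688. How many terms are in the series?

Using S = n/2 × [2a + (n-1)d]
2688 = n/2 × [2(20) + (n-1)(8)]
2688 = n/2 × [40 + 8n - 8]
5376 = n × [32 + 8n]
8n² + (32)n - 5376 = 0
Discriminant: Δ = (32)² - 4(8)(-5376) = 1024 + 172032 = 173056
√Δ = 416
n = [-(32) + √Δ] / (2·8) = (-32 + 416) / 16 = 384 / 16 = 24
(The negative root is discarded since n must be a positive integer.)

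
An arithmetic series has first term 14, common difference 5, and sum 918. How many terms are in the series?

Using S = n/2 × [2a + (n-1)d]
918 = n/2 × [2(14) + (n-1)(5)]
918 = n/2 × [28 + 5n - 5]
1836 = n × [23 + 5n]
5n² + (23)n - 1836 = 0
Discriminant: Δ = (23)² - 4(5)(-1836) = 529 + 36720 = 37249
√Δ = 193
n = [-(23) + √Δ] / (2·5) = (-23 + 193) / 10 = 170 / 10 = 17
(The negative root is discarded since n must be a positive integer.)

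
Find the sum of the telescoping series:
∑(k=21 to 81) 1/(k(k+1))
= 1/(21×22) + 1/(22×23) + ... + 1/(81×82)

Partial fractions: 1/(k(k+1)) = 1/k - 1/(k+1)
The series telescopes:
= (1/21 - 1/22) + (1/22 - 1/23) + ... + (1/81 - 1/82)
= 1/21 - 1/82
= 61/1722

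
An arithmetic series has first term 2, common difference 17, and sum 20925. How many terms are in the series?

Using S = n/2 × [2a + (n-1)d]
20925 = n/2 × [2(2) + (n-1)(17)]
20925 = n/2 × [4 + 17n - 17]
41850 = n × [-13 + 17n]
17n² + (-13)n - 41850 = 0
Discriminant: Δ = (-13)² - 4(17)(-41850) = 169 + 2845800 = 2845969
√Δ = 1687
n = [-(-13) + √Δ] / (2·17) = (13 + 1687) / 34 = 1700 / 34 = 50
(The negative root is discarded since n must be a positive integer.)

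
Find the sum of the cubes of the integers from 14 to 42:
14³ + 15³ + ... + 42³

Use ∑_{k=1}^{n} k³ = [n(n+1)/2]², then subtract the first 13 terms.
∑_{k=1}^{42} k³ = [42×43/2]² = 903² = 815409
∑_{k=1}^{13} k³ = [13×14/2]² = 91² = 8281
∑_{k=14}^{42} k³ = 815409 - 8281 = 807128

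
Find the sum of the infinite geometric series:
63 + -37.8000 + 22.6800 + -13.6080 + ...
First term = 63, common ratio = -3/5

For |r| < 1, S = a / (1 - r)
S = 63 / (1 - (-3/5))
S = 63 / (8/5)
S = 315/8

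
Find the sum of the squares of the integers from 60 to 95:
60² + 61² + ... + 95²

Use ∑_{k=1}^{n} k² = n(n+1)(2n+1)/6, then subtract the first 59 terms.
∑_{k=1}^{95} k² = 95×96×191/6 = 290320
∑_{k=1}^{59} k² = 59×60×119/6 = 70210
∑_{k=60}^{95} k² = 290320 - 70210 = 220110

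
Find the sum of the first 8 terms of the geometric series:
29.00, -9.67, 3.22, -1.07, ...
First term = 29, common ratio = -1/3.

Sₙ = a(1 - rⁿ) / (1 - r)
S_8 = 29(1 - (-1/3)^8) / (1 - (-1/3))
S_8 = 29(1 - (1/6561)) / (4/3)
S_8 = 47560/2187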